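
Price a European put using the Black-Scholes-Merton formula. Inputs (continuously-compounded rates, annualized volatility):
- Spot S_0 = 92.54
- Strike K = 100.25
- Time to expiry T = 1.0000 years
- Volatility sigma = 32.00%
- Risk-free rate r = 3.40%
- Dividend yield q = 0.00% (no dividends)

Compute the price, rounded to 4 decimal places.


Answer: Price = 14.3433

Derivation:
d1 = (ln(S/K) + (r - q + 0.5*sigma^2) * T) / (sigma * sqrt(T)) = 0.01616849
d2 = d1 - sigma * sqrt(T) = -0.30383151
exp(-rT) = 0.96657150; exp(-qT) = 1.00000000
P = K * exp(-rT) * N(-d2) - S_0 * exp(-qT) * N(-d1)
N(-d1) = 0.49354999; N(-d2) = 0.61937187
P = 100.2500 * 0.96657150 * 0.61937187 - 92.5400 * 1.00000000 * 0.49354999 = 14.3433


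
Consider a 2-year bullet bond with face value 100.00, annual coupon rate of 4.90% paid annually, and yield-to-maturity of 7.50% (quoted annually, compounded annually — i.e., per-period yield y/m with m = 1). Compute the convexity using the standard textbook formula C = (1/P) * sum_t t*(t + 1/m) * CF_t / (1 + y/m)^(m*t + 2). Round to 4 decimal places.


Coupon per period c = face * coupon_rate / m = 4.900000
Periods per year m = 1; per-period yield y/m = 0.075000
Number of cashflows N = 2
Cashflows (t years, CF_t, discount factor 1/(1+y/m)^(m*t), PV):
  t = 1.0000: CF_t = 4.900000, DF = 0.930233, PV = 4.558140
  t = 2.0000: CF_t = 104.900000, DF = 0.865333, PV = 90.773391
Price P = sum_t PV_t = 95.331531
Convexity numerator sum_t t*(t + 1/m) * CF_t / (1+y/m)^(m*t + 2):
  t = 1.0000: term = 7.888614
  t = 2.0000: term = 471.295053
Convexity = (1/P) * sum = 479.183667 / 95.331531 = 5.026497

Answer: Convexity = 5.0265


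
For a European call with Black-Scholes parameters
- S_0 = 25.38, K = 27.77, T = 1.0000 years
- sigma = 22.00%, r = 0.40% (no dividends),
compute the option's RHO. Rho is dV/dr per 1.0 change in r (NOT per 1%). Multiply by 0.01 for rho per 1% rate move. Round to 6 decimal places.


d1 = -0.2808856320; d2 = -0.5008856320
phi(d1) = 0.3835110280; exp(-qT) = 1.0000000000; exp(-rT) = 0.9960079893
N(d2) = 0.3082258075
Rho = K*T*exp(-rT)*N(d2) = 27.7700 * 1.0000 * 0.9960079893 * 0.3082258075 = 8.525261

Answer: Rho = 8.525261


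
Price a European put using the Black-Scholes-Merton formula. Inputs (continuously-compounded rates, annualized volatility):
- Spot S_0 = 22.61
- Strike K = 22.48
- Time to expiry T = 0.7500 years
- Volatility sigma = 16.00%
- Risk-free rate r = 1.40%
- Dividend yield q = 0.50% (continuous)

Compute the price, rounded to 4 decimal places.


d1 = (ln(S/K) + (r - q + 0.5*sigma^2) * T) / (sigma * sqrt(T)) = 0.15961037
d2 = d1 - sigma * sqrt(T) = 0.02104630
exp(-rT) = 0.98955493; exp(-qT) = 0.99625702
P = K * exp(-rT) * N(-d2) - S_0 * exp(-qT) * N(-d1)
N(-d1) = 0.43659401; N(-d2) = 0.49160436
P = 22.4800 * 0.98955493 * 0.49160436 - 22.6100 * 0.99625702 * 0.43659401 = 1.1014

Answer: Price = 1.1014


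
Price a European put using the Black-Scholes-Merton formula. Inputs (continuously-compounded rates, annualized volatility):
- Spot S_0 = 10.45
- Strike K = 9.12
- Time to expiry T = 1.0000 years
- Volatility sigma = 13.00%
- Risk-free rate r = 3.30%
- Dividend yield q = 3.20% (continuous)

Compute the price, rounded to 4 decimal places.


d1 = (ln(S/K) + (r - q + 0.5*sigma^2) * T) / (sigma * sqrt(T)) = 1.11986288
d2 = d1 - sigma * sqrt(T) = 0.98986288
exp(-rT) = 0.96753856; exp(-qT) = 0.96850658
P = K * exp(-rT) * N(-d2) - S_0 * exp(-qT) * N(-d1)
N(-d1) = 0.13138610; N(-d2) = 0.16112057
P = 9.1200 * 0.96753856 * 0.16112057 - 10.4500 * 0.96850658 * 0.13138610 = 0.0920

Answer: Price = 0.0920


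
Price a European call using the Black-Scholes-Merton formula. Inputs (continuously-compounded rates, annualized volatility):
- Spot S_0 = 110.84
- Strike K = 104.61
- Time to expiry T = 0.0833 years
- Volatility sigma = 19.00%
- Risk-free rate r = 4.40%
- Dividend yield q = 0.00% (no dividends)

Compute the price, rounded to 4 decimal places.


Answer: Price = 7.0000

Derivation:
d1 = (ln(S/K) + (r - q + 0.5*sigma^2) * T) / (sigma * sqrt(T)) = 1.14916909
d2 = d1 - sigma * sqrt(T) = 1.09433178
exp(-rT) = 0.99634151; exp(-qT) = 1.00000000
C = S_0 * exp(-qT) * N(d1) - K * exp(-rT) * N(d2)
N(d1) = 0.87475687; N(d2) = 0.86309525
C = 110.8400 * 1.00000000 * 0.87475687 - 104.6100 * 0.99634151 * 0.86309525 = 7.0000


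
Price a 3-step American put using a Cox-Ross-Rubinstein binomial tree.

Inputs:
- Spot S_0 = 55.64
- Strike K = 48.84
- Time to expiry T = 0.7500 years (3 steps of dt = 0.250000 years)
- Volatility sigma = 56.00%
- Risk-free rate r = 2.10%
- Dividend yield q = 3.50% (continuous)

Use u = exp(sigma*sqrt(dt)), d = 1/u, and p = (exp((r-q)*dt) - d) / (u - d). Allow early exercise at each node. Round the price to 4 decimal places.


dt = T/N = 0.250000
u = exp(sigma*sqrt(dt)) = 1.323130; d = 1/u = 0.755784
p = (exp((r-q)*dt) - d) / (u - d) = 0.424295
Discount per step: exp(-r*dt) = 0.994764
Stock lattice S(k, i) with i counting down-moves:
  k=0: S(0,0) = 55.6400
  k=1: S(1,0) = 73.6189; S(1,1) = 42.0518
  k=2: S(2,0) = 97.4074; S(2,1) = 55.6400; S(2,2) = 31.7821
  k=3: S(3,0) = 128.8827; S(3,1) = 73.6189; S(3,2) = 42.0518; S(3,3) = 24.0204
Terminal payoffs V(N, i) = max(K - S_T, 0):
  V(3,0) = 0.000000; V(3,1) = 0.000000; V(3,2) = 6.788193; V(3,3) = 24.819626
Backward induction: V(k, i) = exp(-r*dt) * [p * V(k+1, i) + (1-p) * V(k+1, i+1)]; then take max(V_cont, immediate exercise) for American.
  V(2,0) = exp(-r*dt) * [p*0.000000 + (1-p)*0.000000] = 0.000000; exercise = 0.000000; V(2,0) = max -> 0.000000
  V(2,1) = exp(-r*dt) * [p*0.000000 + (1-p)*6.788193] = 3.887530; exercise = 0.000000; V(2,1) = max -> 3.887530
  V(2,2) = exp(-r*dt) * [p*6.788193 + (1-p)*24.819626] = 17.079070; exercise = 17.057928; V(2,2) = max -> 17.079070
  V(1,0) = exp(-r*dt) * [p*0.000000 + (1-p)*3.887530] = 2.226349; exercise = 0.000000; V(1,0) = max -> 2.226349
  V(1,1) = exp(-r*dt) * [p*3.887530 + (1-p)*17.079070] = 11.421837; exercise = 6.788193; V(1,1) = max -> 11.421837
  V(0,0) = exp(-r*dt) * [p*2.226349 + (1-p)*11.421837] = 7.480855; exercise = 0.000000; V(0,0) = max -> 7.480855

Answer: Price = V(0,0) = 7.4809


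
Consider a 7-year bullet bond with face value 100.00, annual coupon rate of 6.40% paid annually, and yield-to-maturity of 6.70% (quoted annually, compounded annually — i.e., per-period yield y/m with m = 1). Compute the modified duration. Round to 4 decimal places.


Answer: Modified duration = 5.4783

Derivation:
Coupon per period c = face * coupon_rate / m = 6.400000
Periods per year m = 1; per-period yield y/m = 0.067000
Number of cashflows N = 7
Cashflows (t years, CF_t, discount factor 1/(1+y/m)^(m*t), PV):
  t = 1.0000: CF_t = 6.400000, DF = 0.937207, PV = 5.998126
  t = 2.0000: CF_t = 6.400000, DF = 0.878357, PV = 5.621486
  t = 3.0000: CF_t = 6.400000, DF = 0.823203, PV = 5.268497
  t = 4.0000: CF_t = 6.400000, DF = 0.771511, PV = 4.937673
  t = 5.0000: CF_t = 6.400000, DF = 0.723066, PV = 4.627622
  t = 6.0000: CF_t = 6.400000, DF = 0.677663, PV = 4.337040
  t = 7.0000: CF_t = 106.400000, DF = 0.635110, PV = 67.575722
Price P = sum_t PV_t = 98.366165
First compute Macaulay numerator sum_t t * PV_t:
  t * PV_t at t = 1.0000: 5.998126
  t * PV_t at t = 2.0000: 11.242972
  t * PV_t at t = 3.0000: 15.805490
  t * PV_t at t = 4.0000: 19.750691
  t * PV_t at t = 5.0000: 23.138110
  t * PV_t at t = 6.0000: 26.022242
  t * PV_t at t = 7.0000: 473.030051
Macaulay duration D = 574.987682 / 98.366165 = 5.845381
Modified duration = D / (1 + y/m) = 5.845381 / (1 + 0.067000) = 5.478332


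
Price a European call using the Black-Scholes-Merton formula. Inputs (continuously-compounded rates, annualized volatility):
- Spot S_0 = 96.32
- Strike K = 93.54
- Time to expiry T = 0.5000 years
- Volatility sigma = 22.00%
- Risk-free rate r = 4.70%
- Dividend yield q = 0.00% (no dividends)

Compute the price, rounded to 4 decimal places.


d1 = (ln(S/K) + (r - q + 0.5*sigma^2) * T) / (sigma * sqrt(T)) = 0.41710834
d2 = d1 - sigma * sqrt(T) = 0.26154484
exp(-rT) = 0.97677397; exp(-qT) = 1.00000000
C = S_0 * exp(-qT) * N(d1) - K * exp(-rT) * N(d2)
N(d1) = 0.66170042; N(d2) = 0.60316381
C = 96.3200 * 1.00000000 * 0.66170042 - 93.5400 * 0.97677397 * 0.60316381 = 8.6255

Answer: Price = 8.6255


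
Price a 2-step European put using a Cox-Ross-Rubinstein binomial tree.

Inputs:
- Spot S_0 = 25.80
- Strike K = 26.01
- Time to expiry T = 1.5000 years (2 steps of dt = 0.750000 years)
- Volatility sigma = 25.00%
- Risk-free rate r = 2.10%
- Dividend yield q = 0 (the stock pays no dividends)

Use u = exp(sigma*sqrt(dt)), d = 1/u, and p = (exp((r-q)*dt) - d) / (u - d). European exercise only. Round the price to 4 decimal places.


Answer: Price = V(0,0) = 2.5095

Derivation:
dt = T/N = 0.750000
u = exp(sigma*sqrt(dt)) = 1.241731; d = 1/u = 0.805327
p = (exp((r-q)*dt) - d) / (u - d) = 0.482460
Discount per step: exp(-r*dt) = 0.984373
Stock lattice S(k, i) with i counting down-moves:
  k=0: S(0,0) = 25.8000
  k=1: S(1,0) = 32.0367; S(1,1) = 20.7774
  k=2: S(2,0) = 39.7809; S(2,1) = 25.8000; S(2,2) = 16.7326
Terminal payoffs V(N, i) = max(K - S_T, 0):
  V(2,0) = 0.000000; V(2,1) = 0.210000; V(2,2) = 9.277352
Backward induction: V(k, i) = exp(-r*dt) * [p * V(k+1, i) + (1-p) * V(k+1, i+1)].
  V(1,0) = exp(-r*dt) * [p*0.000000 + (1-p)*0.210000] = 0.106985
  V(1,1) = exp(-r*dt) * [p*0.210000 + (1-p)*9.277352] = 4.826104
  V(0,0) = exp(-r*dt) * [p*0.106985 + (1-p)*4.826104] = 2.509481


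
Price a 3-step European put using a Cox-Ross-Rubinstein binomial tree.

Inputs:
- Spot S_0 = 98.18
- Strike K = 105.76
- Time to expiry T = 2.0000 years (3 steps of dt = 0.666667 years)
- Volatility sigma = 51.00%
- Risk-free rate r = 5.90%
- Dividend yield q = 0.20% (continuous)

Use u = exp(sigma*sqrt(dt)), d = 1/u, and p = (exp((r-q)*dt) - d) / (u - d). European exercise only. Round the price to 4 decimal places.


Answer: Price = V(0,0) = 26.9862

Derivation:
dt = T/N = 0.666667
u = exp(sigma*sqrt(dt)) = 1.516512; d = 1/u = 0.659408
p = (exp((r-q)*dt) - d) / (u - d) = 0.442564
Discount per step: exp(-r*dt) = 0.961430
Stock lattice S(k, i) with i counting down-moves:
  k=0: S(0,0) = 98.1800
  k=1: S(1,0) = 148.8912; S(1,1) = 64.7406
  k=2: S(2,0) = 225.7953; S(2,1) = 98.1800; S(2,2) = 42.6905
  k=3: S(3,0) = 342.4215; S(3,1) = 148.8912; S(3,2) = 64.7406; S(3,3) = 28.1504
Terminal payoffs V(N, i) = max(K - S_T, 0):
  V(3,0) = 0.000000; V(3,1) = 0.000000; V(3,2) = 41.019351; V(3,3) = 77.609566
Backward induction: V(k, i) = exp(-r*dt) * [p * V(k+1, i) + (1-p) * V(k+1, i+1)].
  V(2,0) = exp(-r*dt) * [p*0.000000 + (1-p)*0.000000] = 0.000000
  V(2,1) = exp(-r*dt) * [p*0.000000 + (1-p)*41.019351] = 21.983747
  V(2,2) = exp(-r*dt) * [p*41.019351 + (1-p)*77.609566] = 59.047255
  V(1,0) = exp(-r*dt) * [p*0.000000 + (1-p)*21.983747] = 11.781881
  V(1,1) = exp(-r*dt) * [p*21.983747 + (1-p)*59.047255] = 40.999506
  V(0,0) = exp(-r*dt) * [p*11.781881 + (1-p)*40.999506] = 26.986233


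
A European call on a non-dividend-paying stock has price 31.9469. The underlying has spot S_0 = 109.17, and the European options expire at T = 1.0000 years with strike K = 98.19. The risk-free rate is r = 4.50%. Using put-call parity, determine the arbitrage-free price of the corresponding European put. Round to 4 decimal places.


Put-call parity: C - P = S_0 * exp(-qT) - K * exp(-rT).
S_0 * exp(-qT) = 109.1700 * 1.00000000 = 109.17000000
K * exp(-rT) = 98.1900 * 0.95599748 = 93.86939274
P = C - S*exp(-qT) + K*exp(-rT)
P = 31.9469 - 109.17000000 + 93.86939274 = 16.6463

Answer: Put price = 16.6463


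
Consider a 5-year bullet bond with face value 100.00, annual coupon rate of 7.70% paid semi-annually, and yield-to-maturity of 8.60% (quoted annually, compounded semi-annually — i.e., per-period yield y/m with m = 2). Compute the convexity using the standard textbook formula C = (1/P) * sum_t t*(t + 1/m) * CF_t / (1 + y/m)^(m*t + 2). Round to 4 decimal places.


Answer: Convexity = 20.1374

Derivation:
Coupon per period c = face * coupon_rate / m = 3.850000
Periods per year m = 2; per-period yield y/m = 0.043000
Number of cashflows N = 10
Cashflows (t years, CF_t, discount factor 1/(1+y/m)^(m*t), PV):
  t = 0.5000: CF_t = 3.850000, DF = 0.958773, PV = 3.691275
  t = 1.0000: CF_t = 3.850000, DF = 0.919245, PV = 3.539094
  t = 1.5000: CF_t = 3.850000, DF = 0.881347, PV = 3.393187
  t = 2.0000: CF_t = 3.850000, DF = 0.845012, PV = 3.253295
  t = 2.5000: CF_t = 3.850000, DF = 0.810174, PV = 3.119171
  t = 3.0000: CF_t = 3.850000, DF = 0.776773, PV = 2.990576
  t = 3.5000: CF_t = 3.850000, DF = 0.744749, PV = 2.867283
  t = 4.0000: CF_t = 3.850000, DF = 0.714045, PV = 2.749073
  t = 4.5000: CF_t = 3.850000, DF = 0.684607, PV = 2.635736
  t = 5.0000: CF_t = 103.850000, DF = 0.656382, PV = 68.165310
Price P = sum_t PV_t = 96.404002
Convexity numerator sum_t t*(t + 1/m) * CF_t / (1+y/m)^(m*t + 2):
  t = 0.5000: term = 1.696594
  t = 1.0000: term = 4.879943
  t = 1.5000: term = 9.357513
  t = 2.0000: term = 14.952881
  t = 2.5000: term = 21.504623
  t = 3.0000: term = 28.865266
  t = 3.5000: term = 36.900308
  t = 4.0000: term = 45.487299
  t = 4.5000: term = 54.514980
  t = 5.0000: term = 1723.167494
Convexity = (1/P) * sum = 1941.326901 / 96.404002 = 20.137410


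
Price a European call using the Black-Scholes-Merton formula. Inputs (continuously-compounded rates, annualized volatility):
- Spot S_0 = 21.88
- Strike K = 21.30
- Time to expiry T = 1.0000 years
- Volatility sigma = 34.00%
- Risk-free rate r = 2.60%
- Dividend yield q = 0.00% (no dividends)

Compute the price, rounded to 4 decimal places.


Answer: Price = 3.4752

Derivation:
d1 = (ln(S/K) + (r - q + 0.5*sigma^2) * T) / (sigma * sqrt(T)) = 0.32548796
d2 = d1 - sigma * sqrt(T) = -0.01451204
exp(-rT) = 0.97433509; exp(-qT) = 1.00000000
C = S_0 * exp(-qT) * N(d1) - K * exp(-rT) * N(d2)
N(d1) = 0.62759410; N(d2) = 0.49421074
C = 21.8800 * 1.00000000 * 0.62759410 - 21.3000 * 0.97433509 * 0.49421074 = 3.4752


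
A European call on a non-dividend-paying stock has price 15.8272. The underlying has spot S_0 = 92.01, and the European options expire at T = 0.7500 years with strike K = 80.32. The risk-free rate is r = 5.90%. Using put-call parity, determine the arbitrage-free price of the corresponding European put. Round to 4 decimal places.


Answer: Put price = 0.6605

Derivation:
Put-call parity: C - P = S_0 * exp(-qT) - K * exp(-rT).
S_0 * exp(-qT) = 92.0100 * 1.00000000 = 92.01000000
K * exp(-rT) = 80.3200 * 0.95671475 = 76.84332863
P = C - S*exp(-qT) + K*exp(-rT)
P = 15.8272 - 92.01000000 + 76.84332863 = 0.6605


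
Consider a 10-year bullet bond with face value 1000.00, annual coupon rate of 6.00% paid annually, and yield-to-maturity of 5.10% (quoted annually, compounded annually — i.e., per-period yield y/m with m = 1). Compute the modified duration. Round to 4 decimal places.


Coupon per period c = face * coupon_rate / m = 60.000000
Periods per year m = 1; per-period yield y/m = 0.051000
Number of cashflows N = 10
Cashflows (t years, CF_t, discount factor 1/(1+y/m)^(m*t), PV):
  t = 1.0000: CF_t = 60.000000, DF = 0.951475, PV = 57.088487
  t = 2.0000: CF_t = 60.000000, DF = 0.905304, PV = 54.318256
  t = 3.0000: CF_t = 60.000000, DF = 0.861374, PV = 51.682451
  t = 4.0000: CF_t = 60.000000, DF = 0.819576, PV = 49.174549
  t = 5.0000: CF_t = 60.000000, DF = 0.779806, PV = 46.788344
  t = 6.0000: CF_t = 60.000000, DF = 0.741965, PV = 44.517929
  t = 7.0000: CF_t = 60.000000, DF = 0.705961, PV = 42.357687
  t = 8.0000: CF_t = 60.000000, DF = 0.671705, PV = 40.302271
  t = 9.0000: CF_t = 60.000000, DF = 0.639110, PV = 38.346595
  t = 10.0000: CF_t = 1060.000000, DF = 0.608097, PV = 644.582789
Price P = sum_t PV_t = 1069.159358
First compute Macaulay numerator sum_t t * PV_t:
  t * PV_t at t = 1.0000: 57.088487
  t * PV_t at t = 2.0000: 108.636512
  t * PV_t at t = 3.0000: 155.047353
  t * PV_t at t = 4.0000: 196.698196
  t * PV_t at t = 5.0000: 233.941718
  t * PV_t at t = 6.0000: 267.107575
  t * PV_t at t = 7.0000: 296.503810
  t * PV_t at t = 8.0000: 322.418170
  t * PV_t at t = 9.0000: 345.119355
  t * PV_t at t = 10.0000: 6445.827886
Macaulay duration D = 8428.389063 / 1069.159358 = 7.883193
Modified duration = D / (1 + y/m) = 7.883193 / (1 + 0.051000) = 7.500659

Answer: Modified duration = 7.5007


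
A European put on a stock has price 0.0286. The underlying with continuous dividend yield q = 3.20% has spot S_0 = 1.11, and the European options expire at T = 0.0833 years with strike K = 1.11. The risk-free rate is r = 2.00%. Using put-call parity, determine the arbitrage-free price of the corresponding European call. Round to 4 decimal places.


Put-call parity: C - P = S_0 * exp(-qT) - K * exp(-rT).
S_0 * exp(-qT) = 1.1100 * 0.99733795 = 1.10704512
K * exp(-rT) = 1.1100 * 0.99833539 = 1.10815228
C = P + S*exp(-qT) - K*exp(-rT)
C = 0.0286 + 1.10704512 - 1.10815228 = 0.0275

Answer: Call price = 0.0275


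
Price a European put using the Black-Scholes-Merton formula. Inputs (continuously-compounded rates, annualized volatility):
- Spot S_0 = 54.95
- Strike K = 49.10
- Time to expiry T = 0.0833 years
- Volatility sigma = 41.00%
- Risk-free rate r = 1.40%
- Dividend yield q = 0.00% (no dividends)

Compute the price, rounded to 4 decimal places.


Answer: Price = 0.5502

Derivation:
d1 = (ln(S/K) + (r - q + 0.5*sigma^2) * T) / (sigma * sqrt(T)) = 1.02027395
d2 = d1 - sigma * sqrt(T) = 0.90194082
exp(-rT) = 0.99883448; exp(-qT) = 1.00000000
P = K * exp(-rT) * N(-d2) - S_0 * exp(-qT) * N(-d1)
N(-d1) = 0.15379928; N(-d2) = 0.18354415
P = 49.1000 * 0.99883448 * 0.18354415 - 54.9500 * 1.00000000 * 0.15379928 = 0.5502


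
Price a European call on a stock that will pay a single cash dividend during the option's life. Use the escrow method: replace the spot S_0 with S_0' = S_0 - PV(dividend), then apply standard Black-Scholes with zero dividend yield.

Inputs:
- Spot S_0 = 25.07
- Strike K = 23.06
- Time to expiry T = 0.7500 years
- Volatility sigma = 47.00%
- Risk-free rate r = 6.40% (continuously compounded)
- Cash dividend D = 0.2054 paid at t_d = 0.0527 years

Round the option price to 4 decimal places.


PV(D) = D * exp(-r * t_d) = 0.2054 * 0.99663288 = 0.20470839
S_0' = S_0 - PV(D) = 25.0700 - 0.20470839 = 24.86529161
d1 = (ln(S_0'/K) + (r + sigma^2/2)*T) / (sigma*sqrt(T)) = 0.50662094
d2 = d1 - sigma*sqrt(T) = 0.09958900
exp(-rT) = 0.95313379
N(d1) = 0.69378959; N(d2) = 0.53966469
C = S_0' * N(d1) - K * exp(-rT) * N(d2) = 24.86529161 * 0.69378959 - 23.0600 * 0.95313379 * 0.53966469 = 5.3898

Answer: Price = 5.3898


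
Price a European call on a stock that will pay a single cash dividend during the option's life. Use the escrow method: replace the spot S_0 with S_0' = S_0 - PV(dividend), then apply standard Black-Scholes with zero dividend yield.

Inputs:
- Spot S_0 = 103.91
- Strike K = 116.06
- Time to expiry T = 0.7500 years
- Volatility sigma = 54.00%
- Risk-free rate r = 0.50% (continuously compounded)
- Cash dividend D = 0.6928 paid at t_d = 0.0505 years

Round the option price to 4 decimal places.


Answer: Price = 14.6074

Derivation:
PV(D) = D * exp(-r * t_d) = 0.6928 * 0.99974753 = 0.69262509
S_0' = S_0 - PV(D) = 103.9100 - 0.69262509 = 103.21737491
d1 = (ln(S_0'/K) + (r + sigma^2/2)*T) / (sigma*sqrt(T)) = -0.00891706
d2 = d1 - sigma*sqrt(T) = -0.47657078
exp(-rT) = 0.99625702
N(d1) = 0.49644265; N(d2) = 0.31683390
C = S_0' * N(d1) - K * exp(-rT) * N(d2) = 103.21737491 * 0.49644265 - 116.0600 * 0.99625702 * 0.31683390 = 14.6074


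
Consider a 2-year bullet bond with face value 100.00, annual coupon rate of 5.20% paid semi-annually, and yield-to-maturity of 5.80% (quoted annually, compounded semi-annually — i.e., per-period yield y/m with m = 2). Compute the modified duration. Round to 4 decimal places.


Coupon per period c = face * coupon_rate / m = 2.600000
Periods per year m = 2; per-period yield y/m = 0.029000
Number of cashflows N = 4
Cashflows (t years, CF_t, discount factor 1/(1+y/m)^(m*t), PV):
  t = 0.5000: CF_t = 2.600000, DF = 0.971817, PV = 2.526725
  t = 1.0000: CF_t = 2.600000, DF = 0.944429, PV = 2.455515
  t = 1.5000: CF_t = 2.600000, DF = 0.917812, PV = 2.386312
  t = 2.0000: CF_t = 102.600000, DF = 0.891946, PV = 91.513647
Price P = sum_t PV_t = 98.882199
First compute Macaulay numerator sum_t t * PV_t:
  t * PV_t at t = 0.5000: 1.263362
  t * PV_t at t = 1.0000: 2.455515
  t * PV_t at t = 1.5000: 3.579468
  t * PV_t at t = 2.0000: 183.027293
Macaulay duration D = 190.325639 / 98.882199 = 1.924772
Modified duration = D / (1 + y/m) = 1.924772 / (1 + 0.029000) = 1.870526

Answer: Modified duration = 1.8705


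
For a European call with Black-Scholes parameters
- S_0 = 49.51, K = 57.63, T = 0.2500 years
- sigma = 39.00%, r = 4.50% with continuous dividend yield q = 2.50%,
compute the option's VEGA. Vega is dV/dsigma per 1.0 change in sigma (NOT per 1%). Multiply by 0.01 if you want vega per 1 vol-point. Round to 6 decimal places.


d1 = -0.6556722876; d2 = -0.8506722876
phi(d1) = 0.3217785807; exp(-qT) = 0.9937694906; exp(-rT) = 0.9888130446
Vega = S * exp(-qT) * phi(d1) * sqrt(T) = 49.5100 * 0.9937694906 * 0.3217785807 * 0.5000000000 = 7.915999

Answer: Vega = 7.915999


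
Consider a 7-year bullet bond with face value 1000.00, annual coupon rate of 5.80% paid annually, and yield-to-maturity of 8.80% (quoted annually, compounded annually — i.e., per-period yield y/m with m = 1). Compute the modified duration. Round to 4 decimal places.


Answer: Modified duration = 5.3714

Derivation:
Coupon per period c = face * coupon_rate / m = 58.000000
Periods per year m = 1; per-period yield y/m = 0.088000
Number of cashflows N = 7
Cashflows (t years, CF_t, discount factor 1/(1+y/m)^(m*t), PV):
  t = 1.0000: CF_t = 58.000000, DF = 0.919118, PV = 53.308824
  t = 2.0000: CF_t = 58.000000, DF = 0.844777, PV = 48.997080
  t = 3.0000: CF_t = 58.000000, DF = 0.776450, PV = 45.034081
  t = 4.0000: CF_t = 58.000000, DF = 0.713649, PV = 41.391619
  t = 5.0000: CF_t = 58.000000, DF = 0.655927, PV = 38.043767
  t = 6.0000: CF_t = 58.000000, DF = 0.602874, PV = 34.966698
  t = 7.0000: CF_t = 1058.000000, DF = 0.554112, PV = 586.250735
Price P = sum_t PV_t = 847.992804
First compute Macaulay numerator sum_t t * PV_t:
  t * PV_t at t = 1.0000: 53.308824
  t * PV_t at t = 2.0000: 97.994161
  t * PV_t at t = 3.0000: 135.102244
  t * PV_t at t = 4.0000: 165.566475
  t * PV_t at t = 5.0000: 190.218837
  t * PV_t at t = 6.0000: 209.800187
  t * PV_t at t = 7.0000: 4103.755145
Macaulay duration D = 4955.745872 / 847.992804 = 5.844090
Modified duration = D / (1 + y/m) = 5.844090 / (1 + 0.088000) = 5.371406


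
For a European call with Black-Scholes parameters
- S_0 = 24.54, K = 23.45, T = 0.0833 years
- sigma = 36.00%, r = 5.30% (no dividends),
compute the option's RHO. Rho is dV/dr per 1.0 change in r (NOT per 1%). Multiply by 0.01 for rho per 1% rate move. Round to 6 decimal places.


Answer: Rho = 1.294460

Derivation:
d1 = 0.5317178226; d2 = 0.4278155608
phi(d1) = 0.3463517317; exp(-qT) = 1.0000000000; exp(-rT) = 0.9955948313
N(d2) = 0.6656072965
Rho = K*T*exp(-rT)*N(d2) = 23.4500 * 0.0833 * 0.9955948313 * 0.6656072965 = 1.294460


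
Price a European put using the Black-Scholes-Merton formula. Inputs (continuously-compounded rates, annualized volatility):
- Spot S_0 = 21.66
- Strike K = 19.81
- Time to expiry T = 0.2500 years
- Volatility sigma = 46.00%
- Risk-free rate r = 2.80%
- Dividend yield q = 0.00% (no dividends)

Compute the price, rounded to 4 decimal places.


Answer: Price = 1.0605

Derivation:
d1 = (ln(S/K) + (r - q + 0.5*sigma^2) * T) / (sigma * sqrt(T)) = 0.53361035
d2 = d1 - sigma * sqrt(T) = 0.30361035
exp(-rT) = 0.99302444; exp(-qT) = 1.00000000
P = K * exp(-rT) * N(-d2) - S_0 * exp(-qT) * N(-d1)
N(-d1) = 0.29680557; N(-d2) = 0.38071238
P = 19.8100 * 0.99302444 * 0.38071238 - 21.6600 * 1.00000000 * 0.29680557 = 1.0605


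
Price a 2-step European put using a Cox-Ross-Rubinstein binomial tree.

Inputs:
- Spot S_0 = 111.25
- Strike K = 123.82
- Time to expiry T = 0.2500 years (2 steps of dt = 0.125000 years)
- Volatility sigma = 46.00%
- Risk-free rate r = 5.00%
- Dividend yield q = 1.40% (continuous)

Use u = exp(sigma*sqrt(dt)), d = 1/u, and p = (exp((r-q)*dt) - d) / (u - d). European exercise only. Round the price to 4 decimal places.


dt = T/N = 0.125000
u = exp(sigma*sqrt(dt)) = 1.176607; d = 1/u = 0.849902
p = (exp((r-q)*dt) - d) / (u - d) = 0.473236
Discount per step: exp(-r*dt) = 0.993769
Stock lattice S(k, i) with i counting down-moves:
  k=0: S(0,0) = 111.2500
  k=1: S(1,0) = 130.8975; S(1,1) = 94.5516
  k=2: S(2,0) = 154.0149; S(2,1) = 111.2500; S(2,2) = 80.3595
Terminal payoffs V(N, i) = max(K - S_T, 0):
  V(2,0) = 0.000000; V(2,1) = 12.570000; V(2,2) = 43.460461
Backward induction: V(k, i) = exp(-r*dt) * [p * V(k+1, i) + (1-p) * V(k+1, i+1)].
  V(1,0) = exp(-r*dt) * [p*0.000000 + (1-p)*12.570000] = 6.580173
  V(1,1) = exp(-r*dt) * [p*12.570000 + (1-p)*43.460461] = 28.662293
  V(0,0) = exp(-r*dt) * [p*6.580173 + (1-p)*28.662293] = 18.098774

Answer: Price = V(0,0) = 18.0988


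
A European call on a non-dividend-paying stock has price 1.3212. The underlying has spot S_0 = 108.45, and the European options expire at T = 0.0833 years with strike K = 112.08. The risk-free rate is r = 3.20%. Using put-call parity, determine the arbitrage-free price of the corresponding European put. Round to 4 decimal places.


Put-call parity: C - P = S_0 * exp(-qT) - K * exp(-rT).
S_0 * exp(-qT) = 108.4500 * 1.00000000 = 108.45000000
K * exp(-rT) = 112.0800 * 0.99733795 = 111.78163739
P = C - S*exp(-qT) + K*exp(-rT)
P = 1.3212 - 108.45000000 + 111.78163739 = 4.6528

Answer: Put price = 4.6528


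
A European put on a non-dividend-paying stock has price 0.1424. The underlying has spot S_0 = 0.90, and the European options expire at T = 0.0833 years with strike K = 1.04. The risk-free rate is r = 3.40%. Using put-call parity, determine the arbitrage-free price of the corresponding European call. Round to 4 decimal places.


Put-call parity: C - P = S_0 * exp(-qT) - K * exp(-rT).
S_0 * exp(-qT) = 0.9000 * 1.00000000 = 0.90000000
K * exp(-rT) = 1.0400 * 0.99717181 = 1.03705868
C = P + S*exp(-qT) - K*exp(-rT)
C = 0.1424 + 0.90000000 - 1.03705868 = 0.0053

Answer: Call price = 0.0053


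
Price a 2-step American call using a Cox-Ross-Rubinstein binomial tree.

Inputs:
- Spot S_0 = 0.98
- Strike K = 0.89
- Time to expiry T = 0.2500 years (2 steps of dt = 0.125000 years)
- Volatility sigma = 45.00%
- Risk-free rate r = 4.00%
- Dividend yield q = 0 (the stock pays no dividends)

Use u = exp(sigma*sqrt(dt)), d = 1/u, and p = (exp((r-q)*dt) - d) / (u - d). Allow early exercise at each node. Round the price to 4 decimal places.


dt = T/N = 0.125000
u = exp(sigma*sqrt(dt)) = 1.172454; d = 1/u = 0.852912
p = (exp((r-q)*dt) - d) / (u - d) = 0.475996
Discount per step: exp(-r*dt) = 0.995012
Stock lattice S(k, i) with i counting down-moves:
  k=0: S(0,0) = 0.9800
  k=1: S(1,0) = 1.1490; S(1,1) = 0.8359
  k=2: S(2,0) = 1.3472; S(2,1) = 0.9800; S(2,2) = 0.7129
Terminal payoffs V(N, i) = max(S_T - K, 0):
  V(2,0) = 0.457156; V(2,1) = 0.090000; V(2,2) = 0.000000
Backward induction: V(k, i) = exp(-r*dt) * [p * V(k+1, i) + (1-p) * V(k+1, i+1)]; then take max(V_cont, immediate exercise) for American.
  V(1,0) = exp(-r*dt) * [p*0.457156 + (1-p)*0.090000] = 0.263444; exercise = 0.259005; V(1,0) = max -> 0.263444
  V(1,1) = exp(-r*dt) * [p*0.090000 + (1-p)*0.000000] = 0.042626; exercise = 0.000000; V(1,1) = max -> 0.042626
  V(0,0) = exp(-r*dt) * [p*0.263444 + (1-p)*0.042626] = 0.146997; exercise = 0.090000; V(0,0) = max -> 0.146997

Answer: Price = V(0,0) = 0.1470


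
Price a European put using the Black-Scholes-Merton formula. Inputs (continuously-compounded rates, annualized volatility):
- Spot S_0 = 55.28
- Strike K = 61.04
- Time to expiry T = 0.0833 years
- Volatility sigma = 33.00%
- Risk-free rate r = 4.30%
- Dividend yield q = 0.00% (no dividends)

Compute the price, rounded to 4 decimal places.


Answer: Price = 5.9989

Derivation:
d1 = (ln(S/K) + (r - q + 0.5*sigma^2) * T) / (sigma * sqrt(T)) = -0.95544991
d2 = d1 - sigma * sqrt(T) = -1.05069365
exp(-rT) = 0.99642451; exp(-qT) = 1.00000000
P = K * exp(-rT) * N(-d2) - S_0 * exp(-qT) * N(-d1)
N(-d1) = 0.83032489; N(-d2) = 0.85330034
P = 61.0400 * 0.99642451 * 0.85330034 - 55.2800 * 1.00000000 * 0.83032489 = 5.9989


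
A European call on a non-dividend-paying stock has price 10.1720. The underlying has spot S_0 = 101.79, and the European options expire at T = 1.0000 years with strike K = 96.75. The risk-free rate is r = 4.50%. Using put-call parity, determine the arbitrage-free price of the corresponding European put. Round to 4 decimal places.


Put-call parity: C - P = S_0 * exp(-qT) - K * exp(-rT).
S_0 * exp(-qT) = 101.7900 * 1.00000000 = 101.79000000
K * exp(-rT) = 96.7500 * 0.95599748 = 92.49275637
P = C - S*exp(-qT) + K*exp(-rT)
P = 10.1720 - 101.79000000 + 92.49275637 = 0.8748

Answer: Put price = 0.8748


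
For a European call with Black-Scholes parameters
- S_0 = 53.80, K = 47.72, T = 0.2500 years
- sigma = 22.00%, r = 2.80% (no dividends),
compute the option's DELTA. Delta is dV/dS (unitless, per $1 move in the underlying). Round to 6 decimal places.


Answer: Delta = 0.886639

Derivation:
d1 = 1.2088442722; d2 = 1.0988442722
phi(d1) = 0.1921285172; exp(-qT) = 1.0000000000; exp(-rT) = 0.9930244429
N(d1) = 0.8866386604
Delta = exp(-qT) * N(d1) = 1.0000000000 * 0.8866386604 = 0.886639


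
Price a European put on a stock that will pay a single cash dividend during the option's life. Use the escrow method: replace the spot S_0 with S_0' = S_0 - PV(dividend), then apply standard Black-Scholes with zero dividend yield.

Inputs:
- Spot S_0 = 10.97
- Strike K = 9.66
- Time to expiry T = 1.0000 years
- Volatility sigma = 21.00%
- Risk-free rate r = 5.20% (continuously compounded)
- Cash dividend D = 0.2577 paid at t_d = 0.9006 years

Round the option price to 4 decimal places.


PV(D) = D * exp(-r * t_d) = 0.2577 * 0.95424846 = 0.24590983
S_0' = S_0 - PV(D) = 10.9700 - 0.24590983 = 10.72409017
d1 = (ln(S_0'/K) + (r + sigma^2/2)*T) / (sigma*sqrt(T)) = 0.85023324
d2 = d1 - sigma*sqrt(T) = 0.64023324
exp(-rT) = 0.94932887
N(-d1) = 0.19759771; N(-d2) = 0.26101049
P = K * exp(-rT) * N(-d2) - S_0' * N(-d1) = 9.6600 * 0.94932887 * 0.26101049 - 10.72409017 * 0.19759771 = 0.2745

Answer: Price = 0.2745


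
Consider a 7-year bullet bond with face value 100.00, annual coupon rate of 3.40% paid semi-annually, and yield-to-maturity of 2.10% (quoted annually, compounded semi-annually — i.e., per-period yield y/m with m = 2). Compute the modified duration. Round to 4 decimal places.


Answer: Modified duration = 6.2568

Derivation:
Coupon per period c = face * coupon_rate / m = 1.700000
Periods per year m = 2; per-period yield y/m = 0.010500
Number of cashflows N = 14
Cashflows (t years, CF_t, discount factor 1/(1+y/m)^(m*t), PV):
  t = 0.5000: CF_t = 1.700000, DF = 0.989609, PV = 1.682335
  t = 1.0000: CF_t = 1.700000, DF = 0.979326, PV = 1.664855
  t = 1.5000: CF_t = 1.700000, DF = 0.969150, PV = 1.647555
  t = 2.0000: CF_t = 1.700000, DF = 0.959080, PV = 1.630436
  t = 2.5000: CF_t = 1.700000, DF = 0.949114, PV = 1.613494
  t = 3.0000: CF_t = 1.700000, DF = 0.939252, PV = 1.596728
  t = 3.5000: CF_t = 1.700000, DF = 0.929492, PV = 1.580137
  t = 4.0000: CF_t = 1.700000, DF = 0.919834, PV = 1.563718
  t = 4.5000: CF_t = 1.700000, DF = 0.910276, PV = 1.547469
  t = 5.0000: CF_t = 1.700000, DF = 0.900818, PV = 1.531390
  t = 5.5000: CF_t = 1.700000, DF = 0.891457, PV = 1.515477
  t = 6.0000: CF_t = 1.700000, DF = 0.882194, PV = 1.499730
  t = 6.5000: CF_t = 1.700000, DF = 0.873027, PV = 1.484147
  t = 7.0000: CF_t = 101.700000, DF = 0.863956, PV = 87.864310
Price P = sum_t PV_t = 108.421781
First compute Macaulay numerator sum_t t * PV_t:
  t * PV_t at t = 0.5000: 0.841168
  t * PV_t at t = 1.0000: 1.664855
  t * PV_t at t = 1.5000: 2.471333
  t * PV_t at t = 2.0000: 3.260871
  t * PV_t at t = 2.5000: 4.033735
  t * PV_t at t = 3.0000: 4.790185
  t * PV_t at t = 3.5000: 5.530479
  t * PV_t at t = 4.0000: 6.254871
  t * PV_t at t = 4.5000: 6.963612
  t * PV_t at t = 5.0000: 7.656949
  t * PV_t at t = 5.5000: 8.335125
  t * PV_t at t = 6.0000: 8.998381
  t * PV_t at t = 6.5000: 9.646953
  t * PV_t at t = 7.0000: 615.050170
Macaulay duration D = 685.498685 / 108.421781 = 6.322518
Modified duration = D / (1 + y/m) = 6.322518 / (1 + 0.010500) = 6.256822


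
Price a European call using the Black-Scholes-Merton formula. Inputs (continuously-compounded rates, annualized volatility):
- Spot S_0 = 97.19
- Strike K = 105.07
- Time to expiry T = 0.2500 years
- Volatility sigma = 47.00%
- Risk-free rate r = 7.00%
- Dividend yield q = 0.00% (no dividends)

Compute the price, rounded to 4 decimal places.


d1 = (ln(S/K) + (r - q + 0.5*sigma^2) * T) / (sigma * sqrt(T)) = -0.13977221
d2 = d1 - sigma * sqrt(T) = -0.37477221
exp(-rT) = 0.98265224; exp(-qT) = 1.00000000
C = S_0 * exp(-qT) * N(d1) - K * exp(-rT) * N(d2)
N(d1) = 0.44441999; N(d2) = 0.35391494
C = 97.1900 * 1.00000000 * 0.44441999 - 105.0700 * 0.98265224 * 0.35391494 = 6.6524

Answer: Price = 6.6524


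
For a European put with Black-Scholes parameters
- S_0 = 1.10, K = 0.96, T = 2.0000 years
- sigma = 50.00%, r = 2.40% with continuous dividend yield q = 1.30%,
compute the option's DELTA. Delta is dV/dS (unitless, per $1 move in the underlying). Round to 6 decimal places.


Answer: Delta = -0.274672

Derivation:
d1 = 0.5771860562; d2 = -0.1299207250
phi(d1) = 0.3377293632; exp(-qT) = 0.9743350896; exp(-rT) = 0.9531337871
N(-d1) = 0.2819068878
Delta = -exp(-qT) * N(-d1) = -0.9743350896 * 0.2819068878 = -0.274672


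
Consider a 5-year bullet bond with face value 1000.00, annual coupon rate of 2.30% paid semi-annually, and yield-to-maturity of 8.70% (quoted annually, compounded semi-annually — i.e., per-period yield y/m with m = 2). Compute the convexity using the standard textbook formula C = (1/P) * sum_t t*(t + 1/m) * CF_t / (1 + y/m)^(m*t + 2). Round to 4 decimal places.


Coupon per period c = face * coupon_rate / m = 11.500000
Periods per year m = 2; per-period yield y/m = 0.043500
Number of cashflows N = 10
Cashflows (t years, CF_t, discount factor 1/(1+y/m)^(m*t), PV):
  t = 0.5000: CF_t = 11.500000, DF = 0.958313, PV = 11.020604
  t = 1.0000: CF_t = 11.500000, DF = 0.918365, PV = 10.561192
  t = 1.5000: CF_t = 11.500000, DF = 0.880081, PV = 10.120931
  t = 2.0000: CF_t = 11.500000, DF = 0.843393, PV = 9.699024
  t = 2.5000: CF_t = 11.500000, DF = 0.808235, PV = 9.294704
  t = 3.0000: CF_t = 11.500000, DF = 0.774543, PV = 8.907239
  t = 3.5000: CF_t = 11.500000, DF = 0.742254, PV = 8.535926
  t = 4.0000: CF_t = 11.500000, DF = 0.711312, PV = 8.180092
  t = 4.5000: CF_t = 11.500000, DF = 0.681660, PV = 7.839092
  t = 5.0000: CF_t = 1011.500000, DF = 0.653244, PV = 660.756362
Price P = sum_t PV_t = 744.915167
Convexity numerator sum_t t*(t + 1/m) * CF_t / (1+y/m)^(m*t + 2):
  t = 0.5000: term = 5.060466
  t = 1.0000: term = 14.548536
  t = 1.5000: term = 27.884113
  t = 2.0000: term = 44.536196
  t = 2.5000: term = 64.019449
  t = 3.0000: term = 85.890971
  t = 3.5000: term = 109.747288
  t = 4.0000: term = 135.221519
  t = 4.5000: term = 161.980737
  t = 5.0000: term = 16687.417826
Convexity = (1/P) * sum = 17336.307101 / 744.915167 = 23.272861

Answer: Convexity = 23.2729


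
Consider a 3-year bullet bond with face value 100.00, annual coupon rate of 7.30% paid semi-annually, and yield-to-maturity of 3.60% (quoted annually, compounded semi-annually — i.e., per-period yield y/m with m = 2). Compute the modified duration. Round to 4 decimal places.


Answer: Modified duration = 2.7133

Derivation:
Coupon per period c = face * coupon_rate / m = 3.650000
Periods per year m = 2; per-period yield y/m = 0.018000
Number of cashflows N = 6
Cashflows (t years, CF_t, discount factor 1/(1+y/m)^(m*t), PV):
  t = 0.5000: CF_t = 3.650000, DF = 0.982318, PV = 3.585462
  t = 1.0000: CF_t = 3.650000, DF = 0.964949, PV = 3.522065
  t = 1.5000: CF_t = 3.650000, DF = 0.947887, PV = 3.459788
  t = 2.0000: CF_t = 3.650000, DF = 0.931127, PV = 3.398613
  t = 2.5000: CF_t = 3.650000, DF = 0.914663, PV = 3.338520
  t = 3.0000: CF_t = 103.650000, DF = 0.898490, PV = 93.128507
Price P = sum_t PV_t = 110.432954
First compute Macaulay numerator sum_t t * PV_t:
  t * PV_t at t = 0.5000: 1.792731
  t * PV_t at t = 1.0000: 3.522065
  t * PV_t at t = 1.5000: 5.189683
  t * PV_t at t = 2.0000: 6.797227
  t * PV_t at t = 2.5000: 8.346300
  t * PV_t at t = 3.0000: 279.385520
Macaulay duration D = 305.033524 / 110.432954 = 2.762160
Modified duration = D / (1 + y/m) = 2.762160 / (1 + 0.018000) = 2.713321


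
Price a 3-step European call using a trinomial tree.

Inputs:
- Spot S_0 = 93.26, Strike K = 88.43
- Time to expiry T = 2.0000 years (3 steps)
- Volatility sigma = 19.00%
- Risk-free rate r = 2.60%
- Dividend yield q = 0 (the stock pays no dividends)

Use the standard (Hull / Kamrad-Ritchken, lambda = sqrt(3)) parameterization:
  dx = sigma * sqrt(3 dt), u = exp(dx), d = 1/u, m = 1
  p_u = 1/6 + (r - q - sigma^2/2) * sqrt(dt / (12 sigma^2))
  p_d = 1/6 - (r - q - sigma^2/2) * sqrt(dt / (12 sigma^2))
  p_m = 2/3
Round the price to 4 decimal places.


dt = T/N = 0.666667; dx = sigma*sqrt(3*dt) = 0.268701
u = exp(dx) = 1.308263; d = 1/u = 0.764372
p_u = 0.176529, p_m = 0.666667, p_d = 0.156804
Discount per step: exp(-r*dt) = 0.982816
Stock lattice S(k, j) with j the centered position index:
  k=0: S(0,+0) = 93.2600
  k=1: S(1,-1) = 71.2853; S(1,+0) = 93.2600; S(1,+1) = 122.0086
  k=2: S(2,-2) = 54.4885; S(2,-1) = 71.2853; S(2,+0) = 93.2600; S(2,+1) = 122.0086; S(2,+2) = 159.6194
  k=3: S(3,-3) = 41.6495; S(3,-2) = 54.4885; S(3,-1) = 71.2853; S(3,+0) = 93.2600; S(3,+1) = 122.0086; S(3,+2) = 159.6194; S(3,+3) = 208.8243
Terminal payoffs V(N, j) = max(S_T - K, 0):
  V(3,-3) = 0.000000; V(3,-2) = 0.000000; V(3,-1) = 0.000000; V(3,+0) = 4.830000; V(3,+1) = 33.578641; V(3,+2) = 71.189434; V(3,+3) = 120.394257
Backward induction: V(k, j) = exp(-r*dt) * [p_u * V(k+1, j+1) + p_m * V(k+1, j) + p_d * V(k+1, j-1)]
  V(2,-2) = exp(-r*dt) * [p_u*0.000000 + p_m*0.000000 + p_d*0.000000] = 0.000000
  V(2,-1) = exp(-r*dt) * [p_u*4.830000 + p_m*0.000000 + p_d*0.000000] = 0.837983
  V(2,+0) = exp(-r*dt) * [p_u*33.578641 + p_m*4.830000 + p_d*0.000000] = 8.990410
  V(2,+1) = exp(-r*dt) * [p_u*71.189434 + p_m*33.578641 + p_d*4.830000] = 35.096480
  V(2,+2) = exp(-r*dt) * [p_u*120.394257 + p_m*71.189434 + p_d*33.578641] = 72.706736
  V(1,-1) = exp(-r*dt) * [p_u*8.990410 + p_m*0.837983 + p_d*0.000000] = 2.108851
  V(1,+0) = exp(-r*dt) * [p_u*35.096480 + p_m*8.990410 + p_d*0.837983] = 12.108835
  V(1,+1) = exp(-r*dt) * [p_u*72.706736 + p_m*35.096480 + p_d*8.990410] = 36.995389
  V(0,+0) = exp(-r*dt) * [p_u*36.995389 + p_m*12.108835 + p_d*2.108851] = 14.677365

Answer: Price = V(0,0) = 14.6774


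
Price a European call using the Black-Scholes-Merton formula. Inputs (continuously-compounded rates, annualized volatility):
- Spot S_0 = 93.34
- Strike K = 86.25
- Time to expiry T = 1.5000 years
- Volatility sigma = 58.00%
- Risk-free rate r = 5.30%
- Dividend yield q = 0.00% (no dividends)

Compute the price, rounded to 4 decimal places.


Answer: Price = 31.4170

Derivation:
d1 = (ln(S/K) + (r - q + 0.5*sigma^2) * T) / (sigma * sqrt(T)) = 0.57830297
d2 = d1 - sigma * sqrt(T) = -0.13204906
exp(-rT) = 0.92357802; exp(-qT) = 1.00000000
C = S_0 * exp(-qT) * N(d1) - K * exp(-rT) * N(d2)
N(d1) = 0.71847020; N(d2) = 0.44747274
C = 93.3400 * 1.00000000 * 0.71847020 - 86.2500 * 0.92357802 * 0.44747274 = 31.4170


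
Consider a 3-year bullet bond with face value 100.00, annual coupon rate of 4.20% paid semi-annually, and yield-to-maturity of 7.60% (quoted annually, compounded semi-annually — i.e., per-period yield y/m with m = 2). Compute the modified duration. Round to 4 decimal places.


Coupon per period c = face * coupon_rate / m = 2.100000
Periods per year m = 2; per-period yield y/m = 0.038000
Number of cashflows N = 6
Cashflows (t years, CF_t, discount factor 1/(1+y/m)^(m*t), PV):
  t = 0.5000: CF_t = 2.100000, DF = 0.963391, PV = 2.023121
  t = 1.0000: CF_t = 2.100000, DF = 0.928122, PV = 1.949057
  t = 1.5000: CF_t = 2.100000, DF = 0.894145, PV = 1.877704
  t = 2.0000: CF_t = 2.100000, DF = 0.861411, PV = 1.808964
  t = 2.5000: CF_t = 2.100000, DF = 0.829876, PV = 1.742740
  t = 3.0000: CF_t = 102.100000, DF = 0.799495, PV = 81.628463
Price P = sum_t PV_t = 91.030050
First compute Macaulay numerator sum_t t * PV_t:
  t * PV_t at t = 0.5000: 1.011561
  t * PV_t at t = 1.0000: 1.949057
  t * PV_t at t = 1.5000: 2.816557
  t * PV_t at t = 2.0000: 3.617928
  t * PV_t at t = 2.5000: 4.356849
  t * PV_t at t = 3.0000: 244.885390
Macaulay duration D = 258.637342 / 91.030050 = 2.841230
Modified duration = D / (1 + y/m) = 2.841230 / (1 + 0.038000) = 2.737216

Answer: Modified duration = 2.7372
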